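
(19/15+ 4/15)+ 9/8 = 319/120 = 2.66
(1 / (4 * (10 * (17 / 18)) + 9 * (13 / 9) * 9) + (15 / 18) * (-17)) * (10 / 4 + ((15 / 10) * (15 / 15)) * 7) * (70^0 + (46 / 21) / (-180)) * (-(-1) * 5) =-2872497121 / 3159324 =-909.21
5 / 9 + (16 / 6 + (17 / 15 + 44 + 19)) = 3031 / 45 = 67.36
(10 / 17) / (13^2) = 10 / 2873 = 0.00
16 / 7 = 2.29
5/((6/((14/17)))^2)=0.09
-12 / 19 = -0.63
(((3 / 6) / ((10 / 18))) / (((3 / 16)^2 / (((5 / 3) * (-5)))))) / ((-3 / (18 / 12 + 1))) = 177.78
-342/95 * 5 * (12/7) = -30.86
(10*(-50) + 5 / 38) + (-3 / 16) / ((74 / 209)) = -11256953 / 22496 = -500.40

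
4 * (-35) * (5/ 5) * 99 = -13860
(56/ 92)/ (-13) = -14/ 299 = -0.05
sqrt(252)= 6*sqrt(7)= 15.87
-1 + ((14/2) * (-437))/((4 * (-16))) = 2995/64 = 46.80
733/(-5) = -733/5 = -146.60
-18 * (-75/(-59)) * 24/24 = -1350/59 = -22.88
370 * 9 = 3330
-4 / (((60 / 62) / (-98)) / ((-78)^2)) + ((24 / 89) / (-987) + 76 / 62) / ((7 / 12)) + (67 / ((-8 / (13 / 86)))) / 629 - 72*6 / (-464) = 982582375189409079473 / 398705956932080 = 2464428.63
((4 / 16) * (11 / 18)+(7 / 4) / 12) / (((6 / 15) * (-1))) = -0.75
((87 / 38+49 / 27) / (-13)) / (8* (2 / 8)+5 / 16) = -33688 / 246753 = -0.14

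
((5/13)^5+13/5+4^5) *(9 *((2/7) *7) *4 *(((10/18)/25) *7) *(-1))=-106728305264/9282325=-11498.01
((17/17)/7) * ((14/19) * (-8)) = -16/19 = -0.84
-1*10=-10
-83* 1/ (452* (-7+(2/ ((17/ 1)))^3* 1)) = 407779/ 15541116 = 0.03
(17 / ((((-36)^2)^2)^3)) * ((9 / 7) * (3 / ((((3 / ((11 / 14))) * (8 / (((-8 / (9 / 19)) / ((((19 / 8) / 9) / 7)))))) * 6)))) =-187 / 5528111561375219712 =-0.00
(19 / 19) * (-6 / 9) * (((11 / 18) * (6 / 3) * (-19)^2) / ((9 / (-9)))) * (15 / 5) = 7942 / 9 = 882.44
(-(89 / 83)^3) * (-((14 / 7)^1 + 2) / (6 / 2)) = 2819876 / 1715361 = 1.64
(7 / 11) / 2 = 7 / 22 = 0.32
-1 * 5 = -5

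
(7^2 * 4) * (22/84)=154/3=51.33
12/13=0.92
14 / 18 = 7 / 9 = 0.78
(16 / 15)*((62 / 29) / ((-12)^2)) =62 / 3915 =0.02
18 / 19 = 0.95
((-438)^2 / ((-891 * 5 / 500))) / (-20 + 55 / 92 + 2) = 196107200 / 158499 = 1237.28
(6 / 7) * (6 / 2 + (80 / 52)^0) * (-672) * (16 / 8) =-4608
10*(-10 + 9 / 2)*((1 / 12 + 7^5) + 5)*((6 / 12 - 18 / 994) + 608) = -562641654.53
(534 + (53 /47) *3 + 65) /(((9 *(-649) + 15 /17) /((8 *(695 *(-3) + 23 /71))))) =284955070592 /165652017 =1720.20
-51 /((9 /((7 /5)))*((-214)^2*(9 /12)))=-119 /515205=-0.00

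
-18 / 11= -1.64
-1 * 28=-28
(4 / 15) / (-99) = -4 / 1485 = -0.00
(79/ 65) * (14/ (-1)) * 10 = -170.15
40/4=10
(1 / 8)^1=1 / 8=0.12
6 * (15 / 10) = 9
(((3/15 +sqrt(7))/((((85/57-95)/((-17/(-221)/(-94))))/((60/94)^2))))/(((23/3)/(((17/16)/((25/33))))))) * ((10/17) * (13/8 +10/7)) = 8684577/37062950491840 +8684577 * sqrt(7)/7412590098368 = 0.00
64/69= 0.93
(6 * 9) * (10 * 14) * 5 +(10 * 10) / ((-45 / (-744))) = 39453.33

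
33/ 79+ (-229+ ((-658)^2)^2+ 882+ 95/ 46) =681221739507689/ 3634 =187457825951.48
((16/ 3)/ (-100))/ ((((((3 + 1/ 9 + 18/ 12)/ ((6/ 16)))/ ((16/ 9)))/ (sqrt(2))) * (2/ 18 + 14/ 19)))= -2736 * sqrt(2)/ 300875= -0.01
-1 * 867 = -867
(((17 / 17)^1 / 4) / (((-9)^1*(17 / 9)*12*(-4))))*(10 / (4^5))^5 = 3125 / 114841790497947648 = 0.00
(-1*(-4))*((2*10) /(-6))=-40 /3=-13.33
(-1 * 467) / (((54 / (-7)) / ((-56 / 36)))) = -22883 / 243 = -94.17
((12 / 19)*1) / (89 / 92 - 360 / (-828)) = 368 / 817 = 0.45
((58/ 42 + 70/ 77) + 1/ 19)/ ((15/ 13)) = 133666/ 65835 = 2.03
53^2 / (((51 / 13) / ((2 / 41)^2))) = 146068 / 85731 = 1.70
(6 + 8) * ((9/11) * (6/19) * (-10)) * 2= -72.34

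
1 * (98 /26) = 49 /13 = 3.77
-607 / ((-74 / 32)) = 9712 / 37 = 262.49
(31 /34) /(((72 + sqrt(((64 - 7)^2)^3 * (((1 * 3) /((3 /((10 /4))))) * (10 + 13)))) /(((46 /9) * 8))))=-91264 /67049554195539 + 39123736 * sqrt(230) /22349851398513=0.00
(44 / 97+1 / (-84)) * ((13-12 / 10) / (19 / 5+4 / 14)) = 212341 / 166452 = 1.28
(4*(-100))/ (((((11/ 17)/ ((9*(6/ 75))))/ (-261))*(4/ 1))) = 319464/ 11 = 29042.18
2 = 2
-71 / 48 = -1.48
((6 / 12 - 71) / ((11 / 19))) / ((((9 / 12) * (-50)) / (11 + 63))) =66082 / 275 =240.30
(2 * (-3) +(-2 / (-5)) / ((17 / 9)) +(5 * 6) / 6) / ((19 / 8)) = -0.33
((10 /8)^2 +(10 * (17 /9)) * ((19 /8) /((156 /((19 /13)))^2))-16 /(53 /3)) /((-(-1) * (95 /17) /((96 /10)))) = 88149187831 /77654502900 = 1.14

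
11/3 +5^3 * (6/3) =253.67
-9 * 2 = -18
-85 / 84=-1.01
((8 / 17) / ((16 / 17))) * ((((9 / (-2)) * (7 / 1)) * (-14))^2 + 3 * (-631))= 96294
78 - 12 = 66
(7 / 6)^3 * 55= 18865 / 216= 87.34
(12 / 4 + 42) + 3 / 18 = 271 / 6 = 45.17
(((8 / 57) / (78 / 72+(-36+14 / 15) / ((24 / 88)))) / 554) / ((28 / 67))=-4020 / 845464109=-0.00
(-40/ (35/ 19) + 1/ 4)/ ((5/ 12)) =-51.51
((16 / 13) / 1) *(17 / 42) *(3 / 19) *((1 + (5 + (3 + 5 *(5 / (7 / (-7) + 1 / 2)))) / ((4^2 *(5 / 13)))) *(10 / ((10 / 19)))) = -3961 / 455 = -8.71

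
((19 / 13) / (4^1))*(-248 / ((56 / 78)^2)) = -68913 / 392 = -175.80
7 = 7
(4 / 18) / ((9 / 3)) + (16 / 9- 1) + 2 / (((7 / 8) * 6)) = 1.23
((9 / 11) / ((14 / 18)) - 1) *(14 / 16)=1 / 22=0.05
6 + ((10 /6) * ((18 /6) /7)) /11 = 467 /77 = 6.06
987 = 987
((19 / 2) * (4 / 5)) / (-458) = -19 / 1145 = -0.02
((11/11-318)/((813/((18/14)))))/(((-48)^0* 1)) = -951/1897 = -0.50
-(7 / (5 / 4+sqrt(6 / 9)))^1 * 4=-1680 / 43+448 * sqrt(6) / 43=-13.55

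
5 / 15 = 1 / 3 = 0.33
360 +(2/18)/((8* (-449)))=11638079/32328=360.00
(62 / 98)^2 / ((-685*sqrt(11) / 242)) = -21142*sqrt(11) / 1644685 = -0.04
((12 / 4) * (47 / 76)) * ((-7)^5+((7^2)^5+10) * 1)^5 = 63377046249407634654627866670280493292880128 / 19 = 3335634013126717613401467000000000000000000.00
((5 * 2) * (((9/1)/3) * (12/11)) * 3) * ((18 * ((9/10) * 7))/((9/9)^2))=122472/11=11133.82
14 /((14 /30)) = 30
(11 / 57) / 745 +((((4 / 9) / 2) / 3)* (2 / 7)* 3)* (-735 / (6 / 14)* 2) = -27743767 / 127395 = -217.78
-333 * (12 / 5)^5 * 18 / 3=-497166336 / 3125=-159093.23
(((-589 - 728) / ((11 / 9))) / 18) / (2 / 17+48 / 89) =-1992621 / 21868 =-91.12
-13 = -13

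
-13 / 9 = -1.44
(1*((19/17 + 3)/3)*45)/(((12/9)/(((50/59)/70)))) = 1125/2006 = 0.56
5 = 5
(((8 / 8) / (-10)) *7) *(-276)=966 / 5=193.20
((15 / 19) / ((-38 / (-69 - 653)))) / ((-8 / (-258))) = 483.75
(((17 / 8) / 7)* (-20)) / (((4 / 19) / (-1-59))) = 24225 / 14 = 1730.36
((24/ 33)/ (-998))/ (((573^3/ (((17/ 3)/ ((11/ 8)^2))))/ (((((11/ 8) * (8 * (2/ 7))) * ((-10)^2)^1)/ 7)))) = -870400/ 1669810226859621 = -0.00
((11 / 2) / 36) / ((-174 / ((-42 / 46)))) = 77 / 96048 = 0.00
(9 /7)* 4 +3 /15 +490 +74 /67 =1164169 /2345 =496.45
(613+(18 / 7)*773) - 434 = 2166.71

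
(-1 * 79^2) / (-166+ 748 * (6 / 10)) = -31205 / 1414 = -22.07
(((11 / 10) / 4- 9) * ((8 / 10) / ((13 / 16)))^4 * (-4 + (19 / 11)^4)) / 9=-5835486920704 / 1306755003125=-4.47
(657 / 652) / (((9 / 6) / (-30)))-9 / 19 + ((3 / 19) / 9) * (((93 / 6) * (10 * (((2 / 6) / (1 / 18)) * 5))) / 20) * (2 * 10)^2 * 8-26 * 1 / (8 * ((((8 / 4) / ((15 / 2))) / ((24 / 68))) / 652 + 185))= 219071761421777 / 16810311598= 13031.99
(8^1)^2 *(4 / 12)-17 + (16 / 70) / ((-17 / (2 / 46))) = 177881 / 41055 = 4.33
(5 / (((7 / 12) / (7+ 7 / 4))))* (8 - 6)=150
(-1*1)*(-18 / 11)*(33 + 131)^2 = 484128 / 11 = 44011.64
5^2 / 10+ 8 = 21 / 2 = 10.50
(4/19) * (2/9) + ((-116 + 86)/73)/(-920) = 54241/1148436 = 0.05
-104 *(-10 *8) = 8320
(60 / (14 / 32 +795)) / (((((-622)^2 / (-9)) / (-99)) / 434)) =8436960 / 111906197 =0.08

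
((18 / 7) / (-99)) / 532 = -1 / 20482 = -0.00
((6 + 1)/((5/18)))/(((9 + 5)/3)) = 27/5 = 5.40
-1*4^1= -4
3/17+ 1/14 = 59/238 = 0.25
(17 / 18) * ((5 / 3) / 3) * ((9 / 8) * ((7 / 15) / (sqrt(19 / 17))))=119 * sqrt(323) / 8208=0.26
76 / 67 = 1.13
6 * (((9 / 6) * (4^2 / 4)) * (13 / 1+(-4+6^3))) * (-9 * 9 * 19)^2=19185020100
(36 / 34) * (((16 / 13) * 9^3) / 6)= 34992 / 221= 158.33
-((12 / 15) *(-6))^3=13824 / 125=110.59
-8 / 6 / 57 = -0.02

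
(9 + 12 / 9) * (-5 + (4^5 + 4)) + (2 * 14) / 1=10599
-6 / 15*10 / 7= -0.57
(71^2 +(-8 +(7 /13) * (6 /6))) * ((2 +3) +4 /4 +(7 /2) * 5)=1537746 /13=118288.15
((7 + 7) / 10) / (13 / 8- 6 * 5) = -56 / 1135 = -0.05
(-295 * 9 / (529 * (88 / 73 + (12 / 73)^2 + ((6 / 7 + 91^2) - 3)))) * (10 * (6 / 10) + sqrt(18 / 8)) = -1485591975 / 326786770672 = -0.00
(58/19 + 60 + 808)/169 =16550/3211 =5.15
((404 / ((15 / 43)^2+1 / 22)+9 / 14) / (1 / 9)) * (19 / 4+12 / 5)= 22783459941 / 146440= 155582.22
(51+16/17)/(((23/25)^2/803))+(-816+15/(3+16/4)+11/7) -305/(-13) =39681617356/818363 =48489.02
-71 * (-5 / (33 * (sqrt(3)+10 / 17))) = -60350 / 25311+102595 * sqrt(3) / 25311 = 4.64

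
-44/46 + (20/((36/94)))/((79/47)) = 492428/16353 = 30.11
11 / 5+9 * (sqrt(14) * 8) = 11 / 5+72 * sqrt(14) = 271.60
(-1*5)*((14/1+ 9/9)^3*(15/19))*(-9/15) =151875/19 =7993.42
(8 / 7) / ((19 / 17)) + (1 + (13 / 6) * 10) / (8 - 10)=-4114 / 399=-10.31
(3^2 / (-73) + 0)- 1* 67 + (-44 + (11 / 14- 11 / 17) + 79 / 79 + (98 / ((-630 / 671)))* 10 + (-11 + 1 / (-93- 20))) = -1164.77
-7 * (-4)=28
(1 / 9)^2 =1 / 81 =0.01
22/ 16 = 11/ 8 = 1.38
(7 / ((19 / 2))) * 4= 56 / 19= 2.95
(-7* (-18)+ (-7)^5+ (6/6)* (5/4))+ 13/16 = -16678.94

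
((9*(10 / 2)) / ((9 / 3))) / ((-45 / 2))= -2 / 3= -0.67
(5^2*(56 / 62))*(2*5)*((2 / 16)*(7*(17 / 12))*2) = 104125 / 186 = 559.81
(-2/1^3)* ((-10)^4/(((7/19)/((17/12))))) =-1615000/21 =-76904.76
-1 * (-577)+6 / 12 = 1155 / 2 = 577.50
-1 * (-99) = 99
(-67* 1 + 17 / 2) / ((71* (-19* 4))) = 117 / 10792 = 0.01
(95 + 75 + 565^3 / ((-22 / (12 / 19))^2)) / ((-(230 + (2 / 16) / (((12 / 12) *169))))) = -8788624989040 / 13583087441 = -647.03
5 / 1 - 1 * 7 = -2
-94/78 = -47/39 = -1.21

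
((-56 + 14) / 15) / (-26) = 7 / 65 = 0.11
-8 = -8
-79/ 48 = -1.65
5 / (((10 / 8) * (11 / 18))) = 72 / 11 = 6.55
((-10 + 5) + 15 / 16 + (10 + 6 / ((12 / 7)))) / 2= 151 / 32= 4.72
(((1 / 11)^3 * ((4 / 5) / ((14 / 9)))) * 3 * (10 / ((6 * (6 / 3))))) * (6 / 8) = 27 / 37268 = 0.00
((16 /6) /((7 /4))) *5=160 /21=7.62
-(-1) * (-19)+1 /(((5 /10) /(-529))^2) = 1119345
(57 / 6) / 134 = 19 / 268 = 0.07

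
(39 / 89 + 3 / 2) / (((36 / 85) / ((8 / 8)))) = 9775 / 2136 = 4.58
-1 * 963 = -963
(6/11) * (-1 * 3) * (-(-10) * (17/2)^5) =-63893565/88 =-726063.24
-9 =-9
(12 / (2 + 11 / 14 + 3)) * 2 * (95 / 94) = 5320 / 1269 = 4.19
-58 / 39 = -1.49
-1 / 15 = -0.07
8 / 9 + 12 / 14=1.75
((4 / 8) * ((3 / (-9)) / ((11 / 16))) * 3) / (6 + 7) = -0.06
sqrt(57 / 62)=sqrt(3534) / 62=0.96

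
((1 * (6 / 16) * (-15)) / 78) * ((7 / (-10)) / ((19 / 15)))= 315 / 7904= 0.04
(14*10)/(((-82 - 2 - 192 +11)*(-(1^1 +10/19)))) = 532/1537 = 0.35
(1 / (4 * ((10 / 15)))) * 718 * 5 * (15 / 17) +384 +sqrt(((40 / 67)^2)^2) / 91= 43663341413 / 27777932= 1571.87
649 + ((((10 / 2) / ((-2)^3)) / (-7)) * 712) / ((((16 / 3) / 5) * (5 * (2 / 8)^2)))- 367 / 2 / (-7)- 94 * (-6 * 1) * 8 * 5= 327963 / 14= 23425.93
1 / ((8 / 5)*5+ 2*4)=1 / 16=0.06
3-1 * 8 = -5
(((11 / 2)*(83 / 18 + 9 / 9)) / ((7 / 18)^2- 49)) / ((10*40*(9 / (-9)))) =9999 / 6330800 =0.00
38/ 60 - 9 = -251/ 30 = -8.37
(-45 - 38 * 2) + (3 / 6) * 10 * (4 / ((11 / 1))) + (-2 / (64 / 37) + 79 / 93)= -119.49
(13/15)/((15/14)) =182/225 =0.81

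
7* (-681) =-4767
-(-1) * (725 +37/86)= 62387/86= 725.43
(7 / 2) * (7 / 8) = 49 / 16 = 3.06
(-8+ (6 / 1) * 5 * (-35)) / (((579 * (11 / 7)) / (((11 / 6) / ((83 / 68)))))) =-251804 / 144171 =-1.75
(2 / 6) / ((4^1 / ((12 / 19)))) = 1 / 19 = 0.05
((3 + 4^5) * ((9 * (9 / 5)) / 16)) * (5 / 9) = 9243 / 16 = 577.69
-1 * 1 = -1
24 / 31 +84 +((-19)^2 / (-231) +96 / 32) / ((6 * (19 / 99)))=354670 / 4123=86.02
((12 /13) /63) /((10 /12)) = 0.02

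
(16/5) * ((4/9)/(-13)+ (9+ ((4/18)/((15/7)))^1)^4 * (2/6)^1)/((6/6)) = 474530773132048/64769371875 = 7326.47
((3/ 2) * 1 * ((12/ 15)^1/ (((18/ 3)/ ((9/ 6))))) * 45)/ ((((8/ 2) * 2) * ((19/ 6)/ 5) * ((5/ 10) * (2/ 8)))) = 405/ 19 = 21.32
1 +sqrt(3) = 2.73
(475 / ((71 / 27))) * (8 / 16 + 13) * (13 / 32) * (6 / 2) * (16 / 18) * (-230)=-172560375 / 284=-607606.95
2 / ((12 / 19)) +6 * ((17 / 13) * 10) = 6367 / 78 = 81.63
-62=-62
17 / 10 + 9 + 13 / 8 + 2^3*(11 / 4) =1373 / 40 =34.32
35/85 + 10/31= 387/527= 0.73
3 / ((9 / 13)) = 13 / 3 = 4.33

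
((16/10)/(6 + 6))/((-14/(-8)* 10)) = 4/525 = 0.01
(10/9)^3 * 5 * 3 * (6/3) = 10000/243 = 41.15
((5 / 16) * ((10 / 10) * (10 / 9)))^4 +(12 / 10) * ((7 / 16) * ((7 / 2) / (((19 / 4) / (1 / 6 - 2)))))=-1773516673 / 2553016320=-0.69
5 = 5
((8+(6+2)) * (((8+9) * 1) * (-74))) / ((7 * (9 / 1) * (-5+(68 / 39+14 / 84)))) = 523328 / 5061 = 103.40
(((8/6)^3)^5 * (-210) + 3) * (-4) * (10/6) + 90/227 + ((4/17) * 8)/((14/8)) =40599801506536742/387607024791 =104744.75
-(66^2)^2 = -18974736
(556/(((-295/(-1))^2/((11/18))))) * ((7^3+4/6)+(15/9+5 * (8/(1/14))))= 8305528/2349675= 3.53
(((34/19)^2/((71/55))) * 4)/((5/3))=152592/25631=5.95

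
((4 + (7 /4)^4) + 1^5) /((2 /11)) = 40491 /512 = 79.08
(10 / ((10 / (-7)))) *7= -49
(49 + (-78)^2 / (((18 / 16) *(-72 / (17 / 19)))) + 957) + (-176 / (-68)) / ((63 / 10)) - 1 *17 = 18765973 / 20349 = 922.21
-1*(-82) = 82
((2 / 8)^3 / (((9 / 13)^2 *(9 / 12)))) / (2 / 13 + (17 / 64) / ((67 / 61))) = 588796 / 5359851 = 0.11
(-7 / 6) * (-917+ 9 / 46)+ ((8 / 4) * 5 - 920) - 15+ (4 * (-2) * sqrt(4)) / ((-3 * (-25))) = 332101 / 2300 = 144.39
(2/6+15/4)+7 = 133/12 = 11.08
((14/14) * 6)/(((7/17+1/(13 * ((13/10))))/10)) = 57460/451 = 127.41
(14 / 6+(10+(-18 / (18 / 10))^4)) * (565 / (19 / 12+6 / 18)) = 67883620 / 23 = 2951461.74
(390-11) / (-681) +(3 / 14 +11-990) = -9337049 / 9534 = -979.34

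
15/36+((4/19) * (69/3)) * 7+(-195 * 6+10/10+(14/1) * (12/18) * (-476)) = -5577.36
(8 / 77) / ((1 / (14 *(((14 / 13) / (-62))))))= -112 / 4433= -0.03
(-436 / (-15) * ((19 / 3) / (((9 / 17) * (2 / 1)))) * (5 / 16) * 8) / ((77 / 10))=352070 / 6237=56.45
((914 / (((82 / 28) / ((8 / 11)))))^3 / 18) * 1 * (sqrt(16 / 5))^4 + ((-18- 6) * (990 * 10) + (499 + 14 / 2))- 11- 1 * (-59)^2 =132344421651989746 / 20640116475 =6411999.75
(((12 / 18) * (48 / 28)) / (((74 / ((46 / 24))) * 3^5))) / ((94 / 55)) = 1265 / 17748234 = 0.00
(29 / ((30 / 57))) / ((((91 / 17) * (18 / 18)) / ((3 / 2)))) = 15.44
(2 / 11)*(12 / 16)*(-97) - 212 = -4955 / 22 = -225.23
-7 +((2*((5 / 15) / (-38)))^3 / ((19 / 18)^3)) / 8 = -7.00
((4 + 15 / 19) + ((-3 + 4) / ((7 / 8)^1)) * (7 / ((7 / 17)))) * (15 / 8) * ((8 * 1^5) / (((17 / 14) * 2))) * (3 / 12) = 48315 / 1292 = 37.40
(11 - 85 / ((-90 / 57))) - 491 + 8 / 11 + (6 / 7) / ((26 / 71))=-2541131 / 6006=-423.10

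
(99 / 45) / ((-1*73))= -11 / 365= -0.03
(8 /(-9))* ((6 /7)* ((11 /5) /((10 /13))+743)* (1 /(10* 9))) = -49724 /7875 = -6.31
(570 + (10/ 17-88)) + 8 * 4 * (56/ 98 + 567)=2218740/ 119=18644.87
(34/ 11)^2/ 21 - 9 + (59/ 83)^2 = -140735636/ 17504949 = -8.04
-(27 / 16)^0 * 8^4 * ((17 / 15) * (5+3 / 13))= -4734976 / 195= -24281.93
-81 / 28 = -2.89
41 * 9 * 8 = 2952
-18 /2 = -9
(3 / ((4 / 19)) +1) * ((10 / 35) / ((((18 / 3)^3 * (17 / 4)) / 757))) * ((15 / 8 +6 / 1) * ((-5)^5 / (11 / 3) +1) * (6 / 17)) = -108100357 / 12716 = -8501.13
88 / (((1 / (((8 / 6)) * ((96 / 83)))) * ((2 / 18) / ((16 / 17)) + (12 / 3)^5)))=1622016 / 12240259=0.13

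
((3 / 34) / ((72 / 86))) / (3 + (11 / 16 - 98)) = -86 / 76959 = -0.00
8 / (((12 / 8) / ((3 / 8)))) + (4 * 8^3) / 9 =2066 / 9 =229.56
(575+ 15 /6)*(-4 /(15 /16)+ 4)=-154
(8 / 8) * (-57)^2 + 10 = 3259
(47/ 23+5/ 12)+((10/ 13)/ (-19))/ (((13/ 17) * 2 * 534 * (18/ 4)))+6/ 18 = 1983012661/ 709875036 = 2.79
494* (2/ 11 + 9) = 49894/ 11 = 4535.82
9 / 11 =0.82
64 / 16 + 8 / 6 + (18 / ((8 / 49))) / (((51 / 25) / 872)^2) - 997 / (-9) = 52395512005 / 2601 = 20144372.17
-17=-17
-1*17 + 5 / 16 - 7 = -379 / 16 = -23.69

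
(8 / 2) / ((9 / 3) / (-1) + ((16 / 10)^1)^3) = 3.65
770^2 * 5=2964500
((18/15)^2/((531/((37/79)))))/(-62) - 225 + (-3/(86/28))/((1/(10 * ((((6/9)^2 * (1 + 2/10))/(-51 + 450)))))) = -225.01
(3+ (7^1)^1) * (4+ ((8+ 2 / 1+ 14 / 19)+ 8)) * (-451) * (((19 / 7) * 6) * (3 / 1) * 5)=-175348800 / 7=-25049828.57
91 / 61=1.49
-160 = -160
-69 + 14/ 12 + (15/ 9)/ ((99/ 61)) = -39683/ 594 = -66.81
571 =571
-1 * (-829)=829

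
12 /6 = 2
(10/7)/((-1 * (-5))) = 2/7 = 0.29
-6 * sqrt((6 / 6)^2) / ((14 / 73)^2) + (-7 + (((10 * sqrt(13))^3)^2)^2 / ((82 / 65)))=15373386664999999316407 / 4018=3826129085365853488.40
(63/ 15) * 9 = 189/ 5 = 37.80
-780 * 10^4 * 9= -70200000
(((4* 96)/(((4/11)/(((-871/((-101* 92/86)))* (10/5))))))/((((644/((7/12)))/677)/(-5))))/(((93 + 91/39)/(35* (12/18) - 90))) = 1950437000/53429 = 36505.21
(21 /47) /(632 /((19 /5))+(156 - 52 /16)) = 532 /379901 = 0.00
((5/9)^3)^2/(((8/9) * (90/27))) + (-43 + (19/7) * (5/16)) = -42.14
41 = 41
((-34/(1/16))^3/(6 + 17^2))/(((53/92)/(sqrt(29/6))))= -7405502464 *sqrt(174)/46905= -2082619.90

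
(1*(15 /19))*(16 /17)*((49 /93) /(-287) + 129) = 39349600 /410533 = 95.85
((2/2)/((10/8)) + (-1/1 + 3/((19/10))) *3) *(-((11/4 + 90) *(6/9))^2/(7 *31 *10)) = -4738783/1060200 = -4.47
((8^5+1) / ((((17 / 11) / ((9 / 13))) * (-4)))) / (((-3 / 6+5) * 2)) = -360459 / 884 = -407.76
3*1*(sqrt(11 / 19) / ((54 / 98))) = 49*sqrt(209) / 171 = 4.14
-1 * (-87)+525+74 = 686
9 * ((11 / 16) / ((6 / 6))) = 99 / 16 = 6.19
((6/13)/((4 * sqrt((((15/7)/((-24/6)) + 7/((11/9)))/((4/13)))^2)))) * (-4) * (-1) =2464/90077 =0.03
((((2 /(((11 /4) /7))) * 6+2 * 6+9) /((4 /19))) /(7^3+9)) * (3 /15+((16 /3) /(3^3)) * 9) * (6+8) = 745731 /38720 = 19.26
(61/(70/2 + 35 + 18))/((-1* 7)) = -61/616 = -0.10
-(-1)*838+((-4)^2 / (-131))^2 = 14381174 / 17161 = 838.01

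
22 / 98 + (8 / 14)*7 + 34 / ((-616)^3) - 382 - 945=-154596012049 / 116872448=-1322.78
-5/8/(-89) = 5/712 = 0.01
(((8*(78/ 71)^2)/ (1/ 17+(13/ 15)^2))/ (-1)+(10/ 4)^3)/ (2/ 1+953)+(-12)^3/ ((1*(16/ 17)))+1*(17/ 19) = -416011305635289/ 226696633288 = -1835.10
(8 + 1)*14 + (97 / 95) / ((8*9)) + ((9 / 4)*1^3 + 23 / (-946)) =414897011 / 3235320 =128.24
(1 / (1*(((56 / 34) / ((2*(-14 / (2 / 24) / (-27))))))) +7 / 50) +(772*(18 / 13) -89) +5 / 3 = 5787319 / 5850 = 989.29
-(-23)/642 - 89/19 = -56701/12198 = -4.65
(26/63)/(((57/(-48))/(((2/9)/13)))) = -64/10773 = -0.01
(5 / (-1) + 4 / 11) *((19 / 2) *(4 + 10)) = -6783 / 11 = -616.64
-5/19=-0.26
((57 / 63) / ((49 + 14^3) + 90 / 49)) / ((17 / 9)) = 133 / 776033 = 0.00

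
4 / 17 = 0.24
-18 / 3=-6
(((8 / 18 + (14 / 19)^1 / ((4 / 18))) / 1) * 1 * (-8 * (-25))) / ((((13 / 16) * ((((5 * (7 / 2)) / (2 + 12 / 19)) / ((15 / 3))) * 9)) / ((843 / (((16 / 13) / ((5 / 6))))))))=9034150000 / 204687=44136.41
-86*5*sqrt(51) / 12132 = -215*sqrt(51) / 6066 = -0.25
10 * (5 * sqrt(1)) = 50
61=61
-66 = -66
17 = 17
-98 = -98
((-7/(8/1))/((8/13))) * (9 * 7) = -5733/64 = -89.58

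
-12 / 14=-6 / 7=-0.86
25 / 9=2.78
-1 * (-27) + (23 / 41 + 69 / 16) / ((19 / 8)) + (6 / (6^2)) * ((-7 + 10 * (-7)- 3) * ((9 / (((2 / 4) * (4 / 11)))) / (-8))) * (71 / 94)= 13380707 / 146452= 91.37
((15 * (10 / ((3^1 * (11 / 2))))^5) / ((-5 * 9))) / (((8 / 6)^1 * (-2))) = 400000 / 39135393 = 0.01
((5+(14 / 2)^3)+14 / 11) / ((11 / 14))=53788 / 121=444.53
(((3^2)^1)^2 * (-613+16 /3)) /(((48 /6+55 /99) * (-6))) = 147663 /154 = 958.85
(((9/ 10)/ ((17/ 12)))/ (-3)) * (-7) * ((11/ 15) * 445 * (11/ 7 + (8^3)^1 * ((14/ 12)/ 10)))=12603646/ 425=29655.64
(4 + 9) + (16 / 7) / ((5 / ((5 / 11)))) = 1017 / 77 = 13.21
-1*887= -887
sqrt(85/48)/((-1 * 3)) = -sqrt(255)/36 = -0.44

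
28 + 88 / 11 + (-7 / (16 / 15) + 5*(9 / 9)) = 551 / 16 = 34.44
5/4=1.25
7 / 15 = 0.47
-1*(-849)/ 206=849/ 206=4.12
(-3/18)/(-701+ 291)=1/2460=0.00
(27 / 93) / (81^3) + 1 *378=691936183 / 1830519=378.00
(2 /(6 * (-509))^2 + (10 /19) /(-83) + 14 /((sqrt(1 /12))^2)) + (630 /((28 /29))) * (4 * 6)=15827.99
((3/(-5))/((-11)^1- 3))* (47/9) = 47/210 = 0.22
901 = 901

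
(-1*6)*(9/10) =-27/5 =-5.40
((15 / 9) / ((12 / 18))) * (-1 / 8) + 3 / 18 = -7 / 48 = -0.15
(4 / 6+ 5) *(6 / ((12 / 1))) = 17 / 6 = 2.83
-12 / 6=-2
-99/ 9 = -11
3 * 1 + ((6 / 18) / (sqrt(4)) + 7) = 10.17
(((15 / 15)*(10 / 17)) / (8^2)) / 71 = 5 / 38624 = 0.00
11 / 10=1.10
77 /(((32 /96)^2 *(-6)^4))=77 /144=0.53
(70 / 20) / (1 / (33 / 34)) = 231 / 68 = 3.40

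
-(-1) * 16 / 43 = 16 / 43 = 0.37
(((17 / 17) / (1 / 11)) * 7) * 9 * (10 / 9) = 770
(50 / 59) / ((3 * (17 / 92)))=4600 / 3009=1.53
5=5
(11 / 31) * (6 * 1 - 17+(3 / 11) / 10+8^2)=5833 / 310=18.82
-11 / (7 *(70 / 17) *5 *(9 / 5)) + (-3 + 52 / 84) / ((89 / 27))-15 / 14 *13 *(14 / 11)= -18.49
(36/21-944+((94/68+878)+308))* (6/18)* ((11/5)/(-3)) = -641663/10710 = -59.91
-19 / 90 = -0.21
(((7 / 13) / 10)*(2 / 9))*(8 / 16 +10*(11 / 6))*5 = 791 / 702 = 1.13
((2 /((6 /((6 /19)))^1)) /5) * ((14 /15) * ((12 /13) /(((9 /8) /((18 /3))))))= 1792 /18525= 0.10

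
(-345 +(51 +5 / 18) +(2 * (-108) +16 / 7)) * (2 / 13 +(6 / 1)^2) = -15025195 / 819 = -18345.78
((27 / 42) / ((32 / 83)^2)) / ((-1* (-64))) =62001 / 917504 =0.07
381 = 381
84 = 84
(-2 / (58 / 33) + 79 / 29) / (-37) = -46 / 1073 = -0.04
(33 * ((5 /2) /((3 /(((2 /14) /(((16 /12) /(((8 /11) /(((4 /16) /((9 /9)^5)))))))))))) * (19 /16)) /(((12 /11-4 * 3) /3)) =-627 /224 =-2.80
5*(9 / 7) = 45 / 7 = 6.43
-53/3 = -17.67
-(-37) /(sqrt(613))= 37 *sqrt(613) /613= 1.49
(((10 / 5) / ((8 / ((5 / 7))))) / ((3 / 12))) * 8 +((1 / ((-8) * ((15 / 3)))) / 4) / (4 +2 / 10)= 5.71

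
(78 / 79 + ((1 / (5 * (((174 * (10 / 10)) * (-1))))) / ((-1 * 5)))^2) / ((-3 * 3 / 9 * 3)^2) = 0.11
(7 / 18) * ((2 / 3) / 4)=7 / 108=0.06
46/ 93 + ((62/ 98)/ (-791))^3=2678400527285471/ 5415027158591547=0.49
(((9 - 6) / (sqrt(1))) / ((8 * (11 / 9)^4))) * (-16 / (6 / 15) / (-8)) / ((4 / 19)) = 1869885 / 468512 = 3.99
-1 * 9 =-9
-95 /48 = -1.98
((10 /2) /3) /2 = 5 /6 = 0.83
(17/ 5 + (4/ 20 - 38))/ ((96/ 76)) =-817/ 30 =-27.23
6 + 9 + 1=16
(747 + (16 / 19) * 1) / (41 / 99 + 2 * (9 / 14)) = 9846837 / 22382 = 439.94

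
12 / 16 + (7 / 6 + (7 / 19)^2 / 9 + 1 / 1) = 38101 / 12996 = 2.93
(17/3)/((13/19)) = 323/39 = 8.28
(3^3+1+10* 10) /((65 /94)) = 12032 /65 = 185.11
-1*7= -7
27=27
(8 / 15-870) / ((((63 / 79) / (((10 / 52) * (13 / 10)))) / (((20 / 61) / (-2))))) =515159 / 11529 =44.68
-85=-85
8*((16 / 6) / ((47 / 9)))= 192 / 47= 4.09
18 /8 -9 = -27 /4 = -6.75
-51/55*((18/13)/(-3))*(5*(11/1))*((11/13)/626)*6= 10098/52897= 0.19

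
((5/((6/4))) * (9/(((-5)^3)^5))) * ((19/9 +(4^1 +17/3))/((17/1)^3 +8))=-212/90106201171875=-0.00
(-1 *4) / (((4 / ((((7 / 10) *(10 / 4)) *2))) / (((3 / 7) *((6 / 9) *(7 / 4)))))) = -7 / 4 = -1.75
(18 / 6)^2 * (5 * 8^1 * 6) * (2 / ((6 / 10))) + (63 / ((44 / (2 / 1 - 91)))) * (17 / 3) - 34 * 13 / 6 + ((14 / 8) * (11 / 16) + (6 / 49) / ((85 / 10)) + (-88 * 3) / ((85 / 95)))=10749964285 / 1759296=6110.38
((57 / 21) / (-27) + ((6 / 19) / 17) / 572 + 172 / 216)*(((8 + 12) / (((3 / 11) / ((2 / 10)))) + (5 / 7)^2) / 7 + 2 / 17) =22079487995 / 13882637223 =1.59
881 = 881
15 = 15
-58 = -58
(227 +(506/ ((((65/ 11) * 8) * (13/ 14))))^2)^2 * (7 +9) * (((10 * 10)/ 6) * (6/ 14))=2112926827465943442/ 142752876175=14801290.76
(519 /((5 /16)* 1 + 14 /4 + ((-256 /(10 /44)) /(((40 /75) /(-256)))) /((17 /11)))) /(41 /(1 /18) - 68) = 70584 /31878368515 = 0.00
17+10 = 27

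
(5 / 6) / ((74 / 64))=0.72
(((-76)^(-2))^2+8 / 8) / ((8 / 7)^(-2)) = 33362177 / 25542916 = 1.31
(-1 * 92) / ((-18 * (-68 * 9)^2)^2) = -23 / 11362939842816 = -0.00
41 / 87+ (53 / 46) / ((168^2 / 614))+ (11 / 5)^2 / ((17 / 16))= 40417021163 / 8000798400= 5.05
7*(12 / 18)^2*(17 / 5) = 476 / 45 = 10.58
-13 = -13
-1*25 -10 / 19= -485 / 19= -25.53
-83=-83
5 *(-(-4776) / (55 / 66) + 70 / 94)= 28659.72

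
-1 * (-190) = 190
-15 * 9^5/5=-177147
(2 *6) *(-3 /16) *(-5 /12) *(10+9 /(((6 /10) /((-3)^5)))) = -54525 /16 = -3407.81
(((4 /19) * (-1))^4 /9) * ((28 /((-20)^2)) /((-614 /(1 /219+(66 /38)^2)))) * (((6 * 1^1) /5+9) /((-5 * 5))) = 909548416 /29653459849434375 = 0.00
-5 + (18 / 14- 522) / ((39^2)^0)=-3680 / 7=-525.71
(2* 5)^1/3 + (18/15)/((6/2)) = 56/15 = 3.73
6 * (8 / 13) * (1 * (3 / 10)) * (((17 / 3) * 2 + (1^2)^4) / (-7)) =-1.95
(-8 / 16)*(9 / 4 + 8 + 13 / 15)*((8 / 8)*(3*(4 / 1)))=-66.70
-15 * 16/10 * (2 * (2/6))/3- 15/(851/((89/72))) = -109373/20424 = -5.36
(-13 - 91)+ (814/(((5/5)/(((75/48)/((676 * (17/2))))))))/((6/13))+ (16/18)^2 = -58847195/572832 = -102.73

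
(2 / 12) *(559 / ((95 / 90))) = 1677 / 19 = 88.26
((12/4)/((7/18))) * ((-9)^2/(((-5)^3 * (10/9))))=-19683/4375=-4.50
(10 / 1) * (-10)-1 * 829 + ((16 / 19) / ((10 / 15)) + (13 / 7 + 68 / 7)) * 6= -113315 / 133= -851.99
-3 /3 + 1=0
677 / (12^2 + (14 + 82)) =677 / 240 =2.82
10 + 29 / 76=789 / 76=10.38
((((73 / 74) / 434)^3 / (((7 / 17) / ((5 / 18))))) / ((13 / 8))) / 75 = 6613289 / 101737138240941840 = 0.00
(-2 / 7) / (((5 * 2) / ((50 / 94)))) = -5 / 329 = -0.02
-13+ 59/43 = -500/43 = -11.63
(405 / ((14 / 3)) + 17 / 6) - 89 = 13 / 21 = 0.62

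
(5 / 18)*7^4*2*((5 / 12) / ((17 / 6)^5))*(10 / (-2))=-21609000 / 1419857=-15.22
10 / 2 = 5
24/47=0.51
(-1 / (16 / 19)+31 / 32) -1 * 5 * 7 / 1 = -1127 / 32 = -35.22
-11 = -11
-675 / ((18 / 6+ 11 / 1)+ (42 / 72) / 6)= -9720 / 203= -47.88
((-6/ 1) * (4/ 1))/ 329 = -24/ 329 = -0.07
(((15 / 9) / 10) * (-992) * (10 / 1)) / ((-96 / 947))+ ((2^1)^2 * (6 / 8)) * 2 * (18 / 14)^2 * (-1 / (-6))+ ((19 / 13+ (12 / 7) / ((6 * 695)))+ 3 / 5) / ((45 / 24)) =324974447494 / 19922175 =16312.20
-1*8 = -8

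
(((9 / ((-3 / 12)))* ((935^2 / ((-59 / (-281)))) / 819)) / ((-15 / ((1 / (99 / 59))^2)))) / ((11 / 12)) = 383306480 / 81081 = 4727.45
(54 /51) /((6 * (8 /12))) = 9 /34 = 0.26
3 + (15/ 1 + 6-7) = 17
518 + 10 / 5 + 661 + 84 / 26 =15395 / 13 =1184.23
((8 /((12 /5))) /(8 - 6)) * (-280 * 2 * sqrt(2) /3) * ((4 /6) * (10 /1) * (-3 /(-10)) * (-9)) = 5600 * sqrt(2) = 7919.60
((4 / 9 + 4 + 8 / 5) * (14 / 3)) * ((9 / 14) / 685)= 272 / 10275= 0.03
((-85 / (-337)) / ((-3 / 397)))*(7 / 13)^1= -236215 / 13143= -17.97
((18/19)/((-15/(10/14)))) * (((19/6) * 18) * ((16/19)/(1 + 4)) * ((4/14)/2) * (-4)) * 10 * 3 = 6912/931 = 7.42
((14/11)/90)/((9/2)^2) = 28/40095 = 0.00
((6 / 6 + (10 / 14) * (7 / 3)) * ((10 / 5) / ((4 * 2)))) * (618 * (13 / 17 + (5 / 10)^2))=7107 / 17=418.06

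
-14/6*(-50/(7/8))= 400/3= 133.33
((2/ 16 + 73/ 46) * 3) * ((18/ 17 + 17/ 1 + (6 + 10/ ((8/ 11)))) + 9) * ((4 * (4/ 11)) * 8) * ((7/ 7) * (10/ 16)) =15039675/ 8602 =1748.39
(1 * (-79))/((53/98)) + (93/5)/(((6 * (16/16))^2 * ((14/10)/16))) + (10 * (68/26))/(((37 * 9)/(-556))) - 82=-426953108/1606059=-265.84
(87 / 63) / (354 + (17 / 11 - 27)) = 319 / 75894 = 0.00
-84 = -84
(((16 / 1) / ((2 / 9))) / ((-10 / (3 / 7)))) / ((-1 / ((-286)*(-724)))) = 22362912 / 35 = 638940.34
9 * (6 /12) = 9 /2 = 4.50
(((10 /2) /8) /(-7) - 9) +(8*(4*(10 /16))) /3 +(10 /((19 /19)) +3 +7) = 17.58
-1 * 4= -4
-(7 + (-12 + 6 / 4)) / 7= 1 / 2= 0.50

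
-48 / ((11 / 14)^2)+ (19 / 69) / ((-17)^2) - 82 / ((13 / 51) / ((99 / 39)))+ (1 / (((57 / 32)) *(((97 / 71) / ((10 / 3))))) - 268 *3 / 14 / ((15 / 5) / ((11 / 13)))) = -909.18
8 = 8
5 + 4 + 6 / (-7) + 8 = 113 / 7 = 16.14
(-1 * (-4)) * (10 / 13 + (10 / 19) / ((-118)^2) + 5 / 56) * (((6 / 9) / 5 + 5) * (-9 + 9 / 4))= -818506161 / 6878456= -119.00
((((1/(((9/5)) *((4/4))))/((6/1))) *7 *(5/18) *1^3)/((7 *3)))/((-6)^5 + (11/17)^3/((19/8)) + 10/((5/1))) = -466735/423210119976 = -0.00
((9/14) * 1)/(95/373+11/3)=10071/61432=0.16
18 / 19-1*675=-12807 / 19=-674.05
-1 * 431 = -431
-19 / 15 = -1.27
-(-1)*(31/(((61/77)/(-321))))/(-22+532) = -255409/10370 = -24.63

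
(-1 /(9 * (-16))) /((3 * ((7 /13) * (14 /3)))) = 13 /14112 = 0.00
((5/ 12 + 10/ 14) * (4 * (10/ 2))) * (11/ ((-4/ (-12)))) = 5225/ 7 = 746.43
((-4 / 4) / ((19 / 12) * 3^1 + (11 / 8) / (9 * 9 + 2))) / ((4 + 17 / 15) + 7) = -332 / 19201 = -0.02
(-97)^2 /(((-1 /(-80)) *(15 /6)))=301088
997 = 997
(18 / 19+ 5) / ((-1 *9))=-113 / 171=-0.66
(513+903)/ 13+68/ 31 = 44780/ 403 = 111.12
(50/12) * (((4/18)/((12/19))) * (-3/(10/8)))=-3.52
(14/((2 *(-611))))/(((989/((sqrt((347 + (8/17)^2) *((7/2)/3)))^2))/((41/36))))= -0.01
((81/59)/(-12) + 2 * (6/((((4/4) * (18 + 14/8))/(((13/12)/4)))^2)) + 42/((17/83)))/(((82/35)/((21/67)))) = 1885876825105/68781836324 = 27.42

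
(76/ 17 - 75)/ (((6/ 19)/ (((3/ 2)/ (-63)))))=5.32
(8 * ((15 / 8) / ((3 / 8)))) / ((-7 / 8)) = -320 / 7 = -45.71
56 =56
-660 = -660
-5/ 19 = -0.26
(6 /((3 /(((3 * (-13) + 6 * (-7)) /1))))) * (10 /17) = -1620 /17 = -95.29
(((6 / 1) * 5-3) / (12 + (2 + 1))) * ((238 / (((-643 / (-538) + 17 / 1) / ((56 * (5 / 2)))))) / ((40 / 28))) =37644936 / 16315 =2307.38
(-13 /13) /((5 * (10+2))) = -1 /60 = -0.02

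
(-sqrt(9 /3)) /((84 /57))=-19 * sqrt(3) /28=-1.18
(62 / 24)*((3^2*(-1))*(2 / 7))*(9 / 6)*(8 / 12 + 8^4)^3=-14386572914750 / 21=-685074900702.38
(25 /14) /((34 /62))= 775 /238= 3.26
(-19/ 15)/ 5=-19/ 75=-0.25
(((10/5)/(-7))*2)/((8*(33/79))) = -79/462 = -0.17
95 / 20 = 19 / 4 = 4.75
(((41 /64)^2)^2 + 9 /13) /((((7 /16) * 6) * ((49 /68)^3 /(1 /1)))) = 922316689181 /1052448423936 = 0.88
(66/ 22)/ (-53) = -3/ 53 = -0.06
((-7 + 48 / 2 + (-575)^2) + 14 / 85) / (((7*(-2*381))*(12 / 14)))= -7026146 / 97155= -72.32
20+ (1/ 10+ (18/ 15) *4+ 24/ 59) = 14931/ 590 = 25.31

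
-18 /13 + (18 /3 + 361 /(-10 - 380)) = 1439 /390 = 3.69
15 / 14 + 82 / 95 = 2573 / 1330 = 1.93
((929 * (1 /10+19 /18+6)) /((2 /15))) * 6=299138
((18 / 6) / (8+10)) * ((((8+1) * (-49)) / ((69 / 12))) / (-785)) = 294 / 18055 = 0.02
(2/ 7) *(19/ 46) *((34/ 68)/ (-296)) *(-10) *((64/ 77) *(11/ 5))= 152/ 41699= 0.00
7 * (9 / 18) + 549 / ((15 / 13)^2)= 20793 / 50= 415.86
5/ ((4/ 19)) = 95/ 4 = 23.75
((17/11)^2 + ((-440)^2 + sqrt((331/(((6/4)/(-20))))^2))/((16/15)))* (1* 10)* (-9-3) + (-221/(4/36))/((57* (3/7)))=-51214519607/2299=-22276868.03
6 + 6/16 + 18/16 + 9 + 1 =35/2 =17.50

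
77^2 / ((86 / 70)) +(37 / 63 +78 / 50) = 326981551 / 67725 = 4828.08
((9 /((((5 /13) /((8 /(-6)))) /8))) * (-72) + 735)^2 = 8748047961 /25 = 349921918.44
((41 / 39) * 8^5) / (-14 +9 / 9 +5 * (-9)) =-671744 / 1131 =-593.94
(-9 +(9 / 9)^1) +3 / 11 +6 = -19 / 11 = -1.73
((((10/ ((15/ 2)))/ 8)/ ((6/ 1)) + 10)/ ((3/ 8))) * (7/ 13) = 5054/ 351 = 14.40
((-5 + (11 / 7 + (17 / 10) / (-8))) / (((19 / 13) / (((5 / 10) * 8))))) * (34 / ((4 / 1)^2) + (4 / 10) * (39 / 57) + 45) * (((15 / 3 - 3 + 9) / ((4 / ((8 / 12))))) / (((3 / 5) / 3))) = -4329.69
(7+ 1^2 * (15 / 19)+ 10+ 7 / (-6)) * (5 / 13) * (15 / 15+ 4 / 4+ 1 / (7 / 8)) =104225 / 5187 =20.09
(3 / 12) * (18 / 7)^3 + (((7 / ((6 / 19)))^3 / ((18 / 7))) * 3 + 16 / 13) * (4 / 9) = 5652.42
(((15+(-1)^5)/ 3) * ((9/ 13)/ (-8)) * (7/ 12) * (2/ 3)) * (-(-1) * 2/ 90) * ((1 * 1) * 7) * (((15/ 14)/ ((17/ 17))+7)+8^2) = -49441/ 28080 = -1.76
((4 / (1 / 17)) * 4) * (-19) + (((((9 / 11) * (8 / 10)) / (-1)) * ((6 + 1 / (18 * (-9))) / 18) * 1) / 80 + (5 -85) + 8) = -1867536971 / 356400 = -5240.00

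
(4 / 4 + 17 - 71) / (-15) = 53 / 15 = 3.53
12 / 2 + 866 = 872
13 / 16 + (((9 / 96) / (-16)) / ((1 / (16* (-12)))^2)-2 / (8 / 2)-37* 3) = -5227 / 16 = -326.69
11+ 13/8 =101/8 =12.62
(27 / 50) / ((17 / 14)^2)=2646 / 7225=0.37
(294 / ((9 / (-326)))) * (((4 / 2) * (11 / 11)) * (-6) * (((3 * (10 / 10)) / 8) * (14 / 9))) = 223636 / 3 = 74545.33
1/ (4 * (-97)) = -1/ 388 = -0.00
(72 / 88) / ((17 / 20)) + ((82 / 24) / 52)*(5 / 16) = 1835455 / 1867008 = 0.98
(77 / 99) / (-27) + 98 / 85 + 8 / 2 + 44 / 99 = 5.57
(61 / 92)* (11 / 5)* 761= 510631 / 460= 1110.07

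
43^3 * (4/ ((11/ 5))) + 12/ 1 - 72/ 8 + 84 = 1591097/ 11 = 144645.18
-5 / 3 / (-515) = 1 / 309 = 0.00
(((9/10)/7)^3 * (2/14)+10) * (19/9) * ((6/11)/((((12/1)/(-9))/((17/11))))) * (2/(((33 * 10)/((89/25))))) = -690236426563/2396798250000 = -0.29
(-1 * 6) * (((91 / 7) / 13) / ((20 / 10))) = -3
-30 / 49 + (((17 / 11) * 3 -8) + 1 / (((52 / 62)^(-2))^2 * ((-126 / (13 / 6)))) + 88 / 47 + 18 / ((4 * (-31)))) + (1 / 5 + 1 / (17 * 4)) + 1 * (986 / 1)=211325749441697873 / 214771217785740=983.96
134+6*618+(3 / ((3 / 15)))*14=4052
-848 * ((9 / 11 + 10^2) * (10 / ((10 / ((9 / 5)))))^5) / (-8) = 6941446146 / 34375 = 201932.98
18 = 18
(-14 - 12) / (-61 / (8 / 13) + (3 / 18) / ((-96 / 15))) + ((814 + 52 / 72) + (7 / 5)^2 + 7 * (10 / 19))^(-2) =245598115866803988 / 936583501376533493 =0.26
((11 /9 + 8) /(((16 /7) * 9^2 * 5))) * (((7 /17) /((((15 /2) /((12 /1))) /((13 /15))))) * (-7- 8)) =-52871 /619650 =-0.09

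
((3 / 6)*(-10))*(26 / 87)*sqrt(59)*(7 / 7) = -130*sqrt(59) / 87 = -11.48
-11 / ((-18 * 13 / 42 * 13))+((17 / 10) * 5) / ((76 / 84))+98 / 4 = 327971 / 9633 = 34.05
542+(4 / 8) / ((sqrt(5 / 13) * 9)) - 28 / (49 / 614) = sqrt(65) / 90+1338 / 7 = 191.23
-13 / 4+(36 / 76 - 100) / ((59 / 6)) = -59957 / 4484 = -13.37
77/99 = 0.78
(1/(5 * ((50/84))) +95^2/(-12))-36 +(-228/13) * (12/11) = -173075803/214500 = -806.88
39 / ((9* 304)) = 13 / 912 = 0.01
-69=-69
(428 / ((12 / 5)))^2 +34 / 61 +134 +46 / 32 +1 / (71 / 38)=19919396501 / 623664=31939.31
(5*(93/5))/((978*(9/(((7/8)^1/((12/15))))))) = 1085/93888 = 0.01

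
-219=-219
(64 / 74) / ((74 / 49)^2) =19208 / 50653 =0.38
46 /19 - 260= -4894 /19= -257.58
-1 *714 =-714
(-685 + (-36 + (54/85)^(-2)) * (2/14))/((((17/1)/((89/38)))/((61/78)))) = -76440162559/1028519856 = -74.32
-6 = -6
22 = 22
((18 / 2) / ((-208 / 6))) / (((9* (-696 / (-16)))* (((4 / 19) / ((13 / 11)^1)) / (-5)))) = 95 / 5104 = 0.02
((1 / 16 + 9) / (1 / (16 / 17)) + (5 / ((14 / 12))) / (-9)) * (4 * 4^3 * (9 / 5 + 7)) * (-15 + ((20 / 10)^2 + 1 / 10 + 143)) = 2396597.42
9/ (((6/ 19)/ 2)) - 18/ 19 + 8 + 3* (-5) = 932/ 19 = 49.05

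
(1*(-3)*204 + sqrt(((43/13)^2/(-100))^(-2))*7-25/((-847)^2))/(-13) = 726941977017/17244360133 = 42.16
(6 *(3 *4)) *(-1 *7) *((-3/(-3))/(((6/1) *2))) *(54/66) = -378/11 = -34.36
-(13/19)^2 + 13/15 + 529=2866693/5415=529.40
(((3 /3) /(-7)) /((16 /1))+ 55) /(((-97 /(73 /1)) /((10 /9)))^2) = 273510925 /7113204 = 38.45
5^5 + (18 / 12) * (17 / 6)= 12517 / 4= 3129.25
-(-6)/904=0.01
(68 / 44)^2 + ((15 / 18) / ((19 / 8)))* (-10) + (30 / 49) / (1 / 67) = 13484347 / 337953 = 39.90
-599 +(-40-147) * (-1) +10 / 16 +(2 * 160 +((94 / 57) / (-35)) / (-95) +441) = 530102177 / 1516200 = 349.63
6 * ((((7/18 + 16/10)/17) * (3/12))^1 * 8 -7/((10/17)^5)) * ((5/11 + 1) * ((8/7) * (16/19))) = -194187116416/233165625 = -832.83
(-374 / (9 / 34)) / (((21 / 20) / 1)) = -254320 / 189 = -1345.61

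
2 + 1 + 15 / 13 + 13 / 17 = 4.92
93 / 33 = 31 / 11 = 2.82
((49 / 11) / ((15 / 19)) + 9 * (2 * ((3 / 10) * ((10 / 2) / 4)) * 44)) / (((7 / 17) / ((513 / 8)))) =47131.15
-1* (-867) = 867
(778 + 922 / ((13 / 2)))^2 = 142993764 / 169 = 846116.95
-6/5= -1.20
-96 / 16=-6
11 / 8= 1.38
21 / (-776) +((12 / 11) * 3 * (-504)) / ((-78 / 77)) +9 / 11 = 180777837 / 110968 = 1629.10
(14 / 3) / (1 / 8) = 112 / 3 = 37.33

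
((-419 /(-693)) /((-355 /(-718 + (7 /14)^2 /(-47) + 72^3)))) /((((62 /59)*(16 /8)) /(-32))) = 9660.38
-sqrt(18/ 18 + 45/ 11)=-2 * sqrt(154)/ 11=-2.26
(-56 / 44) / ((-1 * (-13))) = -14 / 143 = -0.10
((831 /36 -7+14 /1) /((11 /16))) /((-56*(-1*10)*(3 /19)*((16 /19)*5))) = 130321 /1108800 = 0.12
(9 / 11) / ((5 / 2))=18 / 55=0.33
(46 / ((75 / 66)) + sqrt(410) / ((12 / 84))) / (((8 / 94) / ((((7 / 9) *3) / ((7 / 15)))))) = 11891 / 5 + 1645 *sqrt(410) / 4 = 10705.38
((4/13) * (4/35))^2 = 256/207025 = 0.00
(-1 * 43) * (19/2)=-817/2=-408.50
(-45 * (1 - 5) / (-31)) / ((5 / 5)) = -180 / 31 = -5.81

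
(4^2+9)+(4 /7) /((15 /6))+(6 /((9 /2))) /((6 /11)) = 8717 /315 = 27.67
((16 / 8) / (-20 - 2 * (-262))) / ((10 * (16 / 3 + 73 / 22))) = 11 / 239820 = 0.00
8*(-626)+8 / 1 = -5000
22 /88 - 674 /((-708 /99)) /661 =61241 /155996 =0.39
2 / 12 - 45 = -269 / 6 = -44.83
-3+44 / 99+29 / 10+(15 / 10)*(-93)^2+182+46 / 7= 4146161 / 315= 13162.42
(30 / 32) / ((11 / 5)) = 75 / 176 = 0.43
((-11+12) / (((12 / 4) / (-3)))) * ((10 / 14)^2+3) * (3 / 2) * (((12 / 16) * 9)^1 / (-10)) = 3483 / 980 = 3.55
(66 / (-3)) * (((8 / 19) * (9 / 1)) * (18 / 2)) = -14256 / 19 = -750.32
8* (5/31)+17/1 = 567/31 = 18.29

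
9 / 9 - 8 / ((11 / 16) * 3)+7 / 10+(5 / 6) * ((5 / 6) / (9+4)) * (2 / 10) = -55807 / 25740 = -2.17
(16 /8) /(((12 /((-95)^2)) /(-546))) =-821275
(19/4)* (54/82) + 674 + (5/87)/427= 4125360121/6092436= 677.13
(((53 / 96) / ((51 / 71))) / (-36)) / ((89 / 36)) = -3763 / 435744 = -0.01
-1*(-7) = 7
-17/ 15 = -1.13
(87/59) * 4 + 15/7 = 3321/413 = 8.04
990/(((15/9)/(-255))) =-151470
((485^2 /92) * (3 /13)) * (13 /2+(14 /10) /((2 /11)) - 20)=-4092915 /1196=-3422.17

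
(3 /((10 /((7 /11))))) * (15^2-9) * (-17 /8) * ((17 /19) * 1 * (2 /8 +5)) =-3441123 /8360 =-411.62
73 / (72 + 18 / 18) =1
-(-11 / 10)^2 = -121 / 100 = -1.21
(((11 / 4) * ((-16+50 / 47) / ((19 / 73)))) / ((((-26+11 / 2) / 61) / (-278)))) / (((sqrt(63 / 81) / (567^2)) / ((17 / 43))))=-11195295120207198 * sqrt(7) / 1574359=-18813985083.48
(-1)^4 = 1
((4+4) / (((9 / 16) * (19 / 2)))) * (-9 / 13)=-256 / 247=-1.04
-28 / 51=-0.55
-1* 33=-33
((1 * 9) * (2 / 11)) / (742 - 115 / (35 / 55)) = 126 / 43219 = 0.00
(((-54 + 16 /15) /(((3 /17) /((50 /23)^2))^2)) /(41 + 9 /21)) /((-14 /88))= 1262063000000 /219115503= 5759.81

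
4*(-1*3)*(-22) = 264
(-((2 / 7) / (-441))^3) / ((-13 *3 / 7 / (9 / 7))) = -8 / 127477044513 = -0.00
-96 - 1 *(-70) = -26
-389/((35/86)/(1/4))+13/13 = -16657/70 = -237.96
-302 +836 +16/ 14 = 3746/ 7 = 535.14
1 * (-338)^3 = -38614472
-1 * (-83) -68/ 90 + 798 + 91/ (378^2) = 89837813/ 102060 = 880.25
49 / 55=0.89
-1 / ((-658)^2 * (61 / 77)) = -11 / 3772972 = -0.00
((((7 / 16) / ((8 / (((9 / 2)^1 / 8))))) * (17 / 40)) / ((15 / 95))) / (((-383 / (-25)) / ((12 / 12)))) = 33915 / 6275072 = 0.01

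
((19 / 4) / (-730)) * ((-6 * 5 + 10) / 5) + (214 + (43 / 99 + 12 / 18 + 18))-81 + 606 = 54789841 / 72270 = 758.13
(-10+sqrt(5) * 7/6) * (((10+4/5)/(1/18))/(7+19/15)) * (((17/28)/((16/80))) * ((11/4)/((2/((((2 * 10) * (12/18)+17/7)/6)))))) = -125341425/48608+8356095 * sqrt(5)/27776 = -1905.92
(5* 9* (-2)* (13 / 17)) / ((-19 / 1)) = 1170 / 323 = 3.62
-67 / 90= -0.74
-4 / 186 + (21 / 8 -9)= -4759 / 744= -6.40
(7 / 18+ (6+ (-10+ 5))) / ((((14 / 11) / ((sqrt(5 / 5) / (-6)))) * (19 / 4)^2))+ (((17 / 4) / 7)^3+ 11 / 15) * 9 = 9207174247 / 1069830720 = 8.61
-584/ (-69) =584/ 69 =8.46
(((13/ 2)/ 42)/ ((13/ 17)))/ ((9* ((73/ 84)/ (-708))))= -4012/ 219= -18.32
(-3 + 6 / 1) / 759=1 / 253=0.00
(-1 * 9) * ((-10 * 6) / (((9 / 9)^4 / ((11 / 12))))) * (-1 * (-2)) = 990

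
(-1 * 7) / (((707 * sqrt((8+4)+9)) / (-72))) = 24 * sqrt(21) / 707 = 0.16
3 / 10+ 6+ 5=11.30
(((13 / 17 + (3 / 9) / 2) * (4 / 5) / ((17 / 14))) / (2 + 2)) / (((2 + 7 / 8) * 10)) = 532 / 99705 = 0.01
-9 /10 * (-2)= 9 /5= 1.80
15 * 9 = 135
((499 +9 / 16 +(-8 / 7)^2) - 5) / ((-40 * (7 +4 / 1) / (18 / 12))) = -1166283 / 689920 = -1.69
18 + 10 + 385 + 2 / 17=7023 / 17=413.12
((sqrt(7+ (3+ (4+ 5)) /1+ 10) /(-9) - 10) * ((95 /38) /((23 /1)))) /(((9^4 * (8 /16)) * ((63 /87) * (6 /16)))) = -11600 /9506889 - 1160 * sqrt(29) /85562001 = -0.00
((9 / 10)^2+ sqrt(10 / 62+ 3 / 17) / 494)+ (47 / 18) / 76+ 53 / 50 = sqrt(93806) / 260338+ 65129 / 34200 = 1.91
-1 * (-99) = 99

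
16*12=192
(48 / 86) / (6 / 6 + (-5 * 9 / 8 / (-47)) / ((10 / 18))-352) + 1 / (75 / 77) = 9689501 / 9452475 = 1.03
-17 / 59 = -0.29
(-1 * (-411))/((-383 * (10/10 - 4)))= 137/383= 0.36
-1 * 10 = -10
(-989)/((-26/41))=40549/26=1559.58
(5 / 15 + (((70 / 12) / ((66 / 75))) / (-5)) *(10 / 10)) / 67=-131 / 8844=-0.01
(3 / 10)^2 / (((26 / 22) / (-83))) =-8217 / 1300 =-6.32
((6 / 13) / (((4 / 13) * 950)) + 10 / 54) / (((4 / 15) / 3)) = 9581 / 4560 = 2.10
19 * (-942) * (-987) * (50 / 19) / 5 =9297540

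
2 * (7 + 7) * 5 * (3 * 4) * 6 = 10080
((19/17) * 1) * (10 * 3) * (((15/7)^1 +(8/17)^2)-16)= -457.20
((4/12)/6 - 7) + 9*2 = 199/18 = 11.06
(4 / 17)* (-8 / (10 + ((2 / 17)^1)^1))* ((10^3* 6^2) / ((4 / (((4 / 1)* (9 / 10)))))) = -259200 / 43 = -6027.91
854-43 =811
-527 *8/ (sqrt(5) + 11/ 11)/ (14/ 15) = 7905/ 7 - 7905 *sqrt(5)/ 7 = -1395.87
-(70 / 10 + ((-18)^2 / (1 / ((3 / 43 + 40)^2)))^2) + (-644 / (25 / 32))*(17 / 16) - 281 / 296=-6846409178283677389241 / 25299127400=-270618392090.62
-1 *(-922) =922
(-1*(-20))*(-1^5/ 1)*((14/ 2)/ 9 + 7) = -1400/ 9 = -155.56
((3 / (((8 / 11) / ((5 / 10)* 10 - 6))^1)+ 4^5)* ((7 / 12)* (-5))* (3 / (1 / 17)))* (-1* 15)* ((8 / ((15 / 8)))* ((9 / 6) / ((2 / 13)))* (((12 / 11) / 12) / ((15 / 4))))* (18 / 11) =454391028 / 121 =3755297.75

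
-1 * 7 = -7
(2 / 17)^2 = 4 / 289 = 0.01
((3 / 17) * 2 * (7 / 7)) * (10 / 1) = 60 / 17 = 3.53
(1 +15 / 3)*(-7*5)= -210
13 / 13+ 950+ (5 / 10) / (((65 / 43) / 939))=164007 / 130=1261.59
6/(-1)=-6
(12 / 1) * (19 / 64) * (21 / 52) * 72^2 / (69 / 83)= 2682477 / 299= 8971.49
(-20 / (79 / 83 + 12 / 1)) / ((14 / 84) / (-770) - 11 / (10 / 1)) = 306768 / 218569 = 1.40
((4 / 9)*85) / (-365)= -68 / 657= -0.10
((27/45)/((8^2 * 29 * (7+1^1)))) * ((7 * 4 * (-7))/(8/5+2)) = -49/22272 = -0.00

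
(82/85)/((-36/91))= -3731/1530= -2.44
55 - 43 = 12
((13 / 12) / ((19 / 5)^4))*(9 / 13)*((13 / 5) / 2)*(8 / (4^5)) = 4875 / 133448704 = 0.00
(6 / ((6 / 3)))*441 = 1323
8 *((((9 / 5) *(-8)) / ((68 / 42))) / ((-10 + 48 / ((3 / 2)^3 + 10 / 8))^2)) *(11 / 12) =-271062 / 595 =-455.57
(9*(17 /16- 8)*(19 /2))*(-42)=398601 /16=24912.56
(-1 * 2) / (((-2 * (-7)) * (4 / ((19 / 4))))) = -19 / 112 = -0.17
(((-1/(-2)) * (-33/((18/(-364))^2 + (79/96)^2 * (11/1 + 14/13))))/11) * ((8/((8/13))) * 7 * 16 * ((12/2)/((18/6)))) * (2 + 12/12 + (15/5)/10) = -5500368986112/3121713965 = -1761.97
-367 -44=-411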